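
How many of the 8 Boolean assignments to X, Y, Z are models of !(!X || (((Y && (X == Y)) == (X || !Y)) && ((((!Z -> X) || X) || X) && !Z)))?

Initial set: {!(!X || (((Y && (X == Y)) == (X || !Y)) && ((((!Z -> X) || X) || X) && !Z)))}.
!(!X || (((Y && (X == Y)) == (X || !Y)) && ((((!Z -> X) || X) || X) && !Z))): α-rule — add !!X, !(((Y && (X == Y)) == (X || !Y)) && ((((!Z -> X) || X) || X) && !Z)).
!(((Y && (X == Y)) == (X || !Y)) && ((((!Z -> X) || X) || X) && !Z)): β-rule — branch into !((Y && (X == Y)) == (X || !Y))  //  !((((!Z -> X) || X) || X) && !Z).
  branch 1 (add !((Y && (X == Y)) == (X || !Y))):
    !((Y && (X == Y)) == (X || !Y)): β-rule — branch into (Y && (X == Y)), !(X || !Y)  //  !(Y && (X == Y)), (X || !Y).
      branch 1.1 (add (Y && (X == Y)), !(X || !Y)):
        (Y && (X == Y)): α-rule — add Y, (X == Y).
        !(X || !Y): α-rule — add !X, !!Y.
        × closes — contains both X and !X.
      branch 1.2 (add !(Y && (X == Y)), (X || !Y)):
        !(Y && (X == Y)): β-rule — branch into !Y  //  !(X == Y).
          branch 1.2.1 (add !Y):
            (X || !Y): β-rule — branch into X  //  !Y.
              branch 1.2.1.1 (add X):
                ○ open, literals {X=T, Y=F}.
              branch 1.2.1.2 (add !Y):
                ○ open, literals {X=T, Y=F}.
          branch 1.2.2 (add !(X == Y)):
            (X || !Y): β-rule — branch into X  //  !Y.
              branch 1.2.2.1 (add X):
                !(X == Y): β-rule — branch into X, !Y  //  !X, Y.
                  branch 1.2.2.1.1 (add X, !Y):
                    ○ open, literals {X=T, Y=F}.
                  branch 1.2.2.1.2 (add !X, Y):
                    × closes — contains both X and !X.
              branch 1.2.2.2 (add !Y):
                !(X == Y): β-rule — branch into X, !Y  //  !X, Y.
                  branch 1.2.2.2.1 (add X, !Y):
                    ○ open, literals {X=T, Y=F}.
                  branch 1.2.2.2.2 (add !X, Y):
                    × closes — contains both X and !X.
  branch 2 (add !((((!Z -> X) || X) || X) && !Z)):
    !((((!Z -> X) || X) || X) && !Z): β-rule — branch into !(((!Z -> X) || X) || X)  //  !!Z.
      branch 2.1 (add !(((!Z -> X) || X) || X)):
        !(((!Z -> X) || X) || X): α-rule — add !((!Z -> X) || X), !X.
        × closes — contains both X and !X.
      branch 2.2 (add !!Z):
        ○ open, literals {X=T, Z=T}.
4 branches closed, 5 open.
Each open branch fixes some atoms; the unmentioned ones are free. Counting distinct full assignments: branch {X=T, Y=F} (Z) contributes 2 new; branch {X=T, Y=F} (Z) contributes 0 new; branch {X=T, Y=F} (Z) contributes 0 new; branch {X=T, Y=F} (Z) contributes 0 new; branch {X=T, Z=T} (Y) contributes 1 new. Total: 3.

3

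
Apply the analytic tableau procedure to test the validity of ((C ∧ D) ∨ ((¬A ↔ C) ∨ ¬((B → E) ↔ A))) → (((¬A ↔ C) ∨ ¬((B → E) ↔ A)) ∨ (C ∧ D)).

Assume the negation and expand:
Initial set: {¬(((C ∧ D) ∨ ((¬A ↔ C) ∨ ¬((B → E) ↔ A))) → (((¬A ↔ C) ∨ ¬((B → E) ↔ A)) ∨ (C ∧ D)))}.
¬(((C ∧ D) ∨ ((¬A ↔ C) ∨ ¬((B → E) ↔ A))) → (((¬A ↔ C) ∨ ¬((B → E) ↔ A)) ∨ (C ∧ D))): α-rule — add ((C ∧ D) ∨ ((¬A ↔ C) ∨ ¬((B → E) ↔ A))), ¬(((¬A ↔ C) ∨ ¬((B → E) ↔ A)) ∨ (C ∧ D)).
¬(((¬A ↔ C) ∨ ¬((B → E) ↔ A)) ∨ (C ∧ D)): α-rule — add ¬((¬A ↔ C) ∨ ¬((B → E) ↔ A)), ¬(C ∧ D).
¬((¬A ↔ C) ∨ ¬((B → E) ↔ A)): α-rule — add ¬(¬A ↔ C), ¬¬((B → E) ↔ A).
((C ∧ D) ∨ ((¬A ↔ C) ∨ ¬((B → E) ↔ A))): β-rule — branch into (C ∧ D)  //  ((¬A ↔ C) ∨ ¬((B → E) ↔ A)).
  branch 1 (add (C ∧ D)):
    (C ∧ D): α-rule — add C, D.
    ¬(C ∧ D): β-rule — branch into ¬C  //  ¬D.
      branch 1.1 (add ¬C):
        × closes — contains both C and ¬C.
      branch 1.2 (add ¬D):
        × closes — contains both D and ¬D.
  branch 2 (add ((¬A ↔ C) ∨ ¬((B → E) ↔ A))):
    ¬(C ∧ D): β-rule — branch into ¬C  //  ¬D.
      branch 2.1 (add ¬C):
        ¬(¬A ↔ C): β-rule — branch into ¬A, ¬C  //  ¬¬A, C.
          branch 2.1.1 (add ¬A, ¬C):
            ¬¬((B → E) ↔ A): β-rule — branch into (B → E), A  //  ¬(B → E), ¬A.
              branch 2.1.1.1 (add (B → E), A):
                × closes — contains both A and ¬A.
              branch 2.1.1.2 (add ¬(B → E), ¬A):
                ¬(B → E): α-rule — add B, ¬E.
                ((¬A ↔ C) ∨ ¬((B → E) ↔ A)): β-rule — branch into (¬A ↔ C)  //  ¬((B → E) ↔ A).
                  branch 2.1.1.2.1 (add (¬A ↔ C)):
                    (¬A ↔ C): β-rule — branch into ¬A, C  //  ¬¬A, ¬C.
                      branch 2.1.1.2.1.1 (add ¬A, C):
                        × closes — contains both C and ¬C.
                      branch 2.1.1.2.1.2 (add ¬¬A, ¬C):
                        × closes — contains both A and ¬A.
                  branch 2.1.1.2.2 (add ¬((B → E) ↔ A)):
                    ¬((B → E) ↔ A): β-rule — branch into (B → E), ¬A  //  ¬(B → E), A.
                      branch 2.1.1.2.2.1 (add (B → E), ¬A):
                        (B → E): β-rule — branch into ¬B  //  E.
                          branch 2.1.1.2.2.1.1 (add ¬B):
                            × closes — contains both B and ¬B.
                          branch 2.1.1.2.2.1.2 (add E):
                            × closes — contains both E and ¬E.
                      branch 2.1.1.2.2.2 (add ¬(B → E), A):
                        × closes — contains both A and ¬A.
          branch 2.1.2 (add ¬¬A, C):
            × closes — contains both C and ¬C.
      branch 2.2 (add ¬D):
        ¬(¬A ↔ C): β-rule — branch into ¬A, ¬C  //  ¬¬A, C.
          branch 2.2.1 (add ¬A, ¬C):
            ¬¬((B → E) ↔ A): β-rule — branch into (B → E), A  //  ¬(B → E), ¬A.
              branch 2.2.1.1 (add (B → E), A):
                × closes — contains both A and ¬A.
              branch 2.2.1.2 (add ¬(B → E), ¬A):
                ¬(B → E): α-rule — add B, ¬E.
                ((¬A ↔ C) ∨ ¬((B → E) ↔ A)): β-rule — branch into (¬A ↔ C)  //  ¬((B → E) ↔ A).
                  branch 2.2.1.2.1 (add (¬A ↔ C)):
                    (¬A ↔ C): β-rule — branch into ¬A, C  //  ¬¬A, ¬C.
                      branch 2.2.1.2.1.1 (add ¬A, C):
                        × closes — contains both C and ¬C.
                      branch 2.2.1.2.1.2 (add ¬¬A, ¬C):
                        × closes — contains both A and ¬A.
                  branch 2.2.1.2.2 (add ¬((B → E) ↔ A)):
                    ¬((B → E) ↔ A): β-rule — branch into (B → E), ¬A  //  ¬(B → E), A.
                      branch 2.2.1.2.2.1 (add (B → E), ¬A):
                        (B → E): β-rule — branch into ¬B  //  E.
                          branch 2.2.1.2.2.1.1 (add ¬B):
                            × closes — contains both B and ¬B.
                          branch 2.2.1.2.2.1.2 (add E):
                            × closes — contains both E and ¬E.
                      branch 2.2.1.2.2.2 (add ¬(B → E), A):
                        × closes — contains both A and ¬A.
          branch 2.2.2 (add ¬¬A, C):
            ¬¬((B → E) ↔ A): β-rule — branch into (B → E), A  //  ¬(B → E), ¬A.
              branch 2.2.2.1 (add (B → E), A):
                ((¬A ↔ C) ∨ ¬((B → E) ↔ A)): β-rule — branch into (¬A ↔ C)  //  ¬((B → E) ↔ A).
                  branch 2.2.2.1.1 (add (¬A ↔ C)):
                    (B → E): β-rule — branch into ¬B  //  E.
                      branch 2.2.2.1.1.1 (add ¬B):
                        (¬A ↔ C): β-rule — branch into ¬A, C  //  ¬¬A, ¬C.
                          branch 2.2.2.1.1.1.1 (add ¬A, C):
                            × closes — contains both A and ¬A.
                          branch 2.2.2.1.1.1.2 (add ¬¬A, ¬C):
                            × closes — contains both C and ¬C.
                      branch 2.2.2.1.1.2 (add E):
                        (¬A ↔ C): β-rule — branch into ¬A, C  //  ¬¬A, ¬C.
                          branch 2.2.2.1.1.2.1 (add ¬A, C):
                            × closes — contains both A and ¬A.
                          branch 2.2.2.1.1.2.2 (add ¬¬A, ¬C):
                            × closes — contains both C and ¬C.
                  branch 2.2.2.1.2 (add ¬((B → E) ↔ A)):
                    (B → E): β-rule — branch into ¬B  //  E.
                      branch 2.2.2.1.2.1 (add ¬B):
                        ¬((B → E) ↔ A): β-rule — branch into (B → E), ¬A  //  ¬(B → E), A.
                          branch 2.2.2.1.2.1.1 (add (B → E), ¬A):
                            × closes — contains both A and ¬A.
                          branch 2.2.2.1.2.1.2 (add ¬(B → E), A):
                            ¬(B → E): α-rule — add B, ¬E.
                            × closes — contains both B and ¬B.
                      branch 2.2.2.1.2.2 (add E):
                        ¬((B → E) ↔ A): β-rule — branch into (B → E), ¬A  //  ¬(B → E), A.
                          branch 2.2.2.1.2.2.1 (add (B → E), ¬A):
                            × closes — contains both A and ¬A.
                          branch 2.2.2.1.2.2.2 (add ¬(B → E), A):
                            ¬(B → E): α-rule — add B, ¬E.
                            × closes — contains both E and ¬E.
              branch 2.2.2.2 (add ¬(B → E), ¬A):
                × closes — contains both A and ¬A.
All 24 branches close.
Every branch closed, so the negation is unsatisfiable and the formula is valid.

Valid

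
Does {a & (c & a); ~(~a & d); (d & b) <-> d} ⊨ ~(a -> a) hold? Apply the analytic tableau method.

Initial set: {(a & (c & a)); ~(~a & d); ((d & b) <-> d); ~~(a -> a)}.
(a & (c & a)): α-rule — add a, (c & a).
(c & a): α-rule — add c, a.
~(~a & d): β-rule — branch into ~~a  //  ~d.
  branch 1 (add ~~a):
    ((d & b) <-> d): β-rule — branch into (d & b), d  //  ~(d & b), ~d.
      branch 1.1 (add (d & b), d):
        (d & b): α-rule — add d, b.
        ~~(a -> a): β-rule — branch into ~a  //  a.
          branch 1.1.1 (add ~a):
            × closes — contains both a and ~a.
          branch 1.1.2 (add a):
            ○ open, literals {a=1, b=1, c=1, d=1}.
      branch 1.2 (add ~(d & b), ~d):
        ~~(a -> a): β-rule — branch into ~a  //  a.
          branch 1.2.1 (add ~a):
            × closes — contains both a and ~a.
          branch 1.2.2 (add a):
            ~(d & b): β-rule — branch into ~d  //  ~b.
              branch 1.2.2.1 (add ~d):
                ○ open, literals {a=1, c=1, d=0}.
              branch 1.2.2.2 (add ~b):
                ○ open, literals {a=1, b=0, c=1, d=0}.
  branch 2 (add ~d):
    ((d & b) <-> d): β-rule — branch into (d & b), d  //  ~(d & b), ~d.
      branch 2.1 (add (d & b), d):
        × closes — contains both d and ~d.
      branch 2.2 (add ~(d & b), ~d):
        ~~(a -> a): β-rule — branch into ~a  //  a.
          branch 2.2.1 (add ~a):
            × closes — contains both a and ~a.
          branch 2.2.2 (add a):
            ~(d & b): β-rule — branch into ~d  //  ~b.
              branch 2.2.2.1 (add ~d):
                ○ open, literals {a=1, c=1, d=0}.
              branch 2.2.2.2 (add ~b):
                ○ open, literals {a=1, b=0, c=1, d=0}.
4 branches closed, 5 open.
An open branch gives a countermodel: a=1, b=1, c=1, d=1 (unmentioned atoms arbitrary); the premises hold there but the conclusion fails.

No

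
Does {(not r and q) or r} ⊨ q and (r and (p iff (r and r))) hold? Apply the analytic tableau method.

Initial set: {((not r and q) or r); not (q and (r and (p iff (r and r))))}.
((not r and q) or r): β-rule — branch into (not r and q)  //  r.
  branch 1 (add (not r and q)):
    (not r and q): α-rule — add not r, q.
    not (q and (r and (p iff (r and r)))): β-rule — branch into not q  //  not (r and (p iff (r and r))).
      branch 1.1 (add not q):
        × closes — contains both q and not q.
      branch 1.2 (add not (r and (p iff (r and r)))):
        not (r and (p iff (r and r))): β-rule — branch into not r  //  not (p iff (r and r)).
          branch 1.2.1 (add not r):
            ○ open, literals {q=T, r=F}.
          branch 1.2.2 (add not (p iff (r and r))):
            not (p iff (r and r)): β-rule — branch into p, not (r and r)  //  not p, (r and r).
              branch 1.2.2.1 (add p, not (r and r)):
                not (r and r): β-rule — branch into not r  //  not r.
                  branch 1.2.2.1.1 (add not r):
                    ○ open, literals {p=T, q=T, r=F}.
                  branch 1.2.2.1.2 (add not r):
                    ○ open, literals {p=T, q=T, r=F}.
              branch 1.2.2.2 (add not p, (r and r)):
                (r and r): α-rule — add r, r.
                × closes — contains both r and not r.
  branch 2 (add r):
    not (q and (r and (p iff (r and r)))): β-rule — branch into not q  //  not (r and (p iff (r and r))).
      branch 2.1 (add not q):
        ○ open, literals {q=F, r=T}.
      branch 2.2 (add not (r and (p iff (r and r)))):
        not (r and (p iff (r and r))): β-rule — branch into not r  //  not (p iff (r and r)).
          branch 2.2.1 (add not r):
            × closes — contains both r and not r.
          branch 2.2.2 (add not (p iff (r and r))):
            not (p iff (r and r)): β-rule — branch into p, not (r and r)  //  not p, (r and r).
              branch 2.2.2.1 (add p, not (r and r)):
                not (r and r): β-rule — branch into not r  //  not r.
                  branch 2.2.2.1.1 (add not r):
                    × closes — contains both r and not r.
                  branch 2.2.2.1.2 (add not r):
                    × closes — contains both r and not r.
              branch 2.2.2.2 (add not p, (r and r)):
                (r and r): α-rule — add r, r.
                ○ open, literals {p=F, r=T}.
5 branches closed, 5 open.
An open branch gives a countermodel: q=T, r=F (unmentioned atoms arbitrary); the premises hold there but the conclusion fails.

No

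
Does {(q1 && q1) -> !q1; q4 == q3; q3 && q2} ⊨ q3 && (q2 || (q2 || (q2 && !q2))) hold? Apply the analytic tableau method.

Initial set: {((q1 && q1) -> !q1); (q4 == q3); (q3 && q2); !(q3 && (q2 || (q2 || (q2 && !q2))))}.
(q3 && q2): α-rule — add q3, q2.
((q1 && q1) -> !q1): β-rule — branch into !(q1 && q1)  //  !q1.
  branch 1 (add !(q1 && q1)):
    (q4 == q3): β-rule — branch into q4, q3  //  !q4, !q3.
      branch 1.1 (add q4, q3):
        !(q3 && (q2 || (q2 || (q2 && !q2)))): β-rule — branch into !q3  //  !(q2 || (q2 || (q2 && !q2))).
          branch 1.1.1 (add !q3):
            × closes — contains both q3 and !q3.
          branch 1.1.2 (add !(q2 || (q2 || (q2 && !q2)))):
            !(q2 || (q2 || (q2 && !q2))): α-rule — add !q2, !(q2 || (q2 && !q2)).
            × closes — contains both q2 and !q2.
      branch 1.2 (add !q4, !q3):
        × closes — contains both q3 and !q3.
  branch 2 (add !q1):
    (q4 == q3): β-rule — branch into q4, q3  //  !q4, !q3.
      branch 2.1 (add q4, q3):
        !(q3 && (q2 || (q2 || (q2 && !q2)))): β-rule — branch into !q3  //  !(q2 || (q2 || (q2 && !q2))).
          branch 2.1.1 (add !q3):
            × closes — contains both q3 and !q3.
          branch 2.1.2 (add !(q2 || (q2 || (q2 && !q2)))):
            !(q2 || (q2 || (q2 && !q2))): α-rule — add !q2, !(q2 || (q2 && !q2)).
            × closes — contains both q2 and !q2.
      branch 2.2 (add !q4, !q3):
        × closes — contains both q3 and !q3.
All 6 branches close.
Every branch closed, so the premises entail the conclusion.

Yes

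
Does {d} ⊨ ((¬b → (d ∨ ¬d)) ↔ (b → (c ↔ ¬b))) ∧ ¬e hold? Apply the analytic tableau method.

No

Initial set: {T d; F (((¬b → (d ∨ ¬d)) ↔ (b → (c ↔ ¬b))) ∧ ¬e)}.
F (((¬b → (d ∨ ¬d)) ↔ (b → (c ↔ ¬b))) ∧ ¬e): β-rule — branch into F ((¬b → (d ∨ ¬d)) ↔ (b → (c ↔ ¬b)))  //  F ¬e.
  branch 1 (add F ((¬b → (d ∨ ¬d)) ↔ (b → (c ↔ ¬b)))):
    F ((¬b → (d ∨ ¬d)) ↔ (b → (c ↔ ¬b))): β-rule — branch into T (¬b → (d ∨ ¬d)), F (b → (c ↔ ¬b))  //  F (¬b → (d ∨ ¬d)), T (b → (c ↔ ¬b)).
      branch 1.1 (add T (¬b → (d ∨ ¬d)), F (b → (c ↔ ¬b))):
        F (b → (c ↔ ¬b)): α-rule — add T b, F (c ↔ ¬b).
        T (¬b → (d ∨ ¬d)): β-rule — branch into F ¬b  //  T (d ∨ ¬d).
          branch 1.1.1 (add F ¬b):
            F (c ↔ ¬b): β-rule — branch into T c, F ¬b  //  F c, T ¬b.
              branch 1.1.1.1 (add T c, F ¬b):
                ○ open, literals {b=1, c=1, d=1}.
              branch 1.1.1.2 (add F c, T ¬b):
                × closes — contains both b and ¬b.
          branch 1.1.2 (add T (d ∨ ¬d)):
            F (c ↔ ¬b): β-rule — branch into T c, F ¬b  //  F c, T ¬b.
              branch 1.1.2.1 (add T c, F ¬b):
                T (d ∨ ¬d): β-rule — branch into T d  //  T ¬d.
                  branch 1.1.2.1.1 (add T d):
                    ○ open, literals {b=1, c=1, d=1}.
                  branch 1.1.2.1.2 (add T ¬d):
                    × closes — contains both d and ¬d.
              branch 1.1.2.2 (add F c, T ¬b):
                × closes — contains both b and ¬b.
      branch 1.2 (add F (¬b → (d ∨ ¬d)), T (b → (c ↔ ¬b))):
        F (¬b → (d ∨ ¬d)): α-rule — add T ¬b, F (d ∨ ¬d).
        F (d ∨ ¬d): α-rule — add F d, F ¬d.
        × closes — contains both d and ¬d.
  branch 2 (add F ¬e):
    ○ open, literals {d=1, e=1}.
4 branches closed, 3 open.
An open branch gives a countermodel: b=1, c=1, d=1 (unmentioned atoms arbitrary); the premises hold there but the conclusion fails.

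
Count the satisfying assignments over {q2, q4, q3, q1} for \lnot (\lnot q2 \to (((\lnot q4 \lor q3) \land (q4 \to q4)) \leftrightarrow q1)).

4

Initial set: {\lnot (\lnot q2 \to (((\lnot q4 \lor q3) \land (q4 \to q4)) \leftrightarrow q1))}.
\lnot (\lnot q2 \to (((\lnot q4 \lor q3) \land (q4 \to q4)) \leftrightarrow q1)): α-rule — add \lnot q2, \lnot (((\lnot q4 \lor q3) \land (q4 \to q4)) \leftrightarrow q1).
\lnot (((\lnot q4 \lor q3) \land (q4 \to q4)) \leftrightarrow q1): β-rule — branch into ((\lnot q4 \lor q3) \land (q4 \to q4)), \lnot q1  //  \lnot ((\lnot q4 \lor q3) \land (q4 \to q4)), q1.
  branch 1 (add ((\lnot q4 \lor q3) \land (q4 \to q4)), \lnot q1):
    ((\lnot q4 \lor q3) \land (q4 \to q4)): α-rule — add (\lnot q4 \lor q3), (q4 \to q4).
    (\lnot q4 \lor q3): β-rule — branch into \lnot q4  //  q3.
      branch 1.1 (add \lnot q4):
        (q4 \to q4): β-rule — branch into \lnot q4  //  q4.
          branch 1.1.1 (add \lnot q4):
            ○ open, literals {q1=0, q2=0, q4=0}.
          branch 1.1.2 (add q4):
            × closes — contains both q4 and \lnot q4.
      branch 1.2 (add q3):
        (q4 \to q4): β-rule — branch into \lnot q4  //  q4.
          branch 1.2.1 (add \lnot q4):
            ○ open, literals {q1=0, q2=0, q3=1, q4=0}.
          branch 1.2.2 (add q4):
            ○ open, literals {q1=0, q2=0, q3=1, q4=1}.
  branch 2 (add \lnot ((\lnot q4 \lor q3) \land (q4 \to q4)), q1):
    \lnot ((\lnot q4 \lor q3) \land (q4 \to q4)): β-rule — branch into \lnot (\lnot q4 \lor q3)  //  \lnot (q4 \to q4).
      branch 2.1 (add \lnot (\lnot q4 \lor q3)):
        \lnot (\lnot q4 \lor q3): α-rule — add \lnot \lnot q4, \lnot q3.
        ○ open, literals {q1=1, q2=0, q3=0, q4=1}.
      branch 2.2 (add \lnot (q4 \to q4)):
        \lnot (q4 \to q4): α-rule — add q4, \lnot q4.
        × closes — contains both q4 and \lnot q4.
2 branches closed, 4 open.
Each open branch fixes some atoms; the unmentioned ones are free. Counting distinct full assignments: branch {q1=0, q2=0, q4=0} (q3) contributes 2 new; branch {q1=0, q2=0, q3=1, q4=0} (none free) contributes 0 new; branch {q1=0, q2=0, q3=1, q4=1} (none free) contributes 1 new; branch {q1=1, q2=0, q3=0, q4=1} (none free) contributes 1 new. Total: 4.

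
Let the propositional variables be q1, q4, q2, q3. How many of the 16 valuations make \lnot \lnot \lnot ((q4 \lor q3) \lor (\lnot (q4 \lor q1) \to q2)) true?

Initial set: {\lnot \lnot \lnot ((q4 \lor q3) \lor (\lnot (q4 \lor q1) \to q2))}.
\lnot \lnot \lnot ((q4 \lor q3) \lor (\lnot (q4 \lor q1) \to q2)): drop double negation, giving \lnot ((q4 \lor q3) \lor (\lnot (q4 \lor q1) \to q2)).
\lnot ((q4 \lor q3) \lor (\lnot (q4 \lor q1) \to q2)): α-rule — add \lnot (q4 \lor q3), \lnot (\lnot (q4 \lor q1) \to q2).
\lnot (q4 \lor q3): α-rule — add \lnot q4, \lnot q3.
\lnot (\lnot (q4 \lor q1) \to q2): α-rule — add \lnot (q4 \lor q1), \lnot q2.
\lnot (q4 \lor q1): α-rule — add \lnot q4, \lnot q1.
○ open, literals {q1=0, q2=0, q3=0, q4=0}.
0 branches closed, 1 open.
Each open branch fixes some atoms; the unmentioned ones are free. Counting distinct full assignments: branch {q1=0, q2=0, q3=0, q4=0} (none free) contributes 1 new. Total: 1.

1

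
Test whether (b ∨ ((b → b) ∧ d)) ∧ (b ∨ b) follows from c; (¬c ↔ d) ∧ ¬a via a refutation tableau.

Initial set: {c; ((¬c ↔ d) ∧ ¬a); ¬((b ∨ ((b → b) ∧ d)) ∧ (b ∨ b))}.
((¬c ↔ d) ∧ ¬a): α-rule — add (¬c ↔ d), ¬a.
¬((b ∨ ((b → b) ∧ d)) ∧ (b ∨ b)): β-rule — branch into ¬(b ∨ ((b → b) ∧ d))  //  ¬(b ∨ b).
  branch 1 (add ¬(b ∨ ((b → b) ∧ d))):
    ¬(b ∨ ((b → b) ∧ d)): α-rule — add ¬b, ¬((b → b) ∧ d).
    (¬c ↔ d): β-rule — branch into ¬c, d  //  ¬¬c, ¬d.
      branch 1.1 (add ¬c, d):
        × closes — contains both c and ¬c.
      branch 1.2 (add ¬¬c, ¬d):
        ¬((b → b) ∧ d): β-rule — branch into ¬(b → b)  //  ¬d.
          branch 1.2.1 (add ¬(b → b)):
            ¬(b → b): α-rule — add b, ¬b.
            × closes — contains both b and ¬b.
          branch 1.2.2 (add ¬d):
            ○ open, literals {a=false, b=false, c=true, d=false}.
  branch 2 (add ¬(b ∨ b)):
    ¬(b ∨ b): α-rule — add ¬b, ¬b.
    (¬c ↔ d): β-rule — branch into ¬c, d  //  ¬¬c, ¬d.
      branch 2.1 (add ¬c, d):
        × closes — contains both c and ¬c.
      branch 2.2 (add ¬¬c, ¬d):
        ○ open, literals {a=false, b=false, c=true, d=false}.
3 branches closed, 2 open.
An open branch gives a countermodel: a=false, b=false, c=true, d=false (unmentioned atoms arbitrary); the premises hold there but the conclusion fails.

No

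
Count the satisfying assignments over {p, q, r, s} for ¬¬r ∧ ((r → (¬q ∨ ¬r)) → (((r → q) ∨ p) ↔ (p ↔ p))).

Initial set: {(¬¬r ∧ ((r → (¬q ∨ ¬r)) → (((r → q) ∨ p) ↔ (p ↔ p))))}.
(¬¬r ∧ ((r → (¬q ∨ ¬r)) → (((r → q) ∨ p) ↔ (p ↔ p)))): α-rule — add ¬¬r, ((r → (¬q ∨ ¬r)) → (((r → q) ∨ p) ↔ (p ↔ p))).
¬¬r: drop double negation, giving r.
((r → (¬q ∨ ¬r)) → (((r → q) ∨ p) ↔ (p ↔ p))): β-rule — branch into ¬(r → (¬q ∨ ¬r))  //  (((r → q) ∨ p) ↔ (p ↔ p)).
  branch 1 (add ¬(r → (¬q ∨ ¬r))):
    ¬(r → (¬q ∨ ¬r)): α-rule — add r, ¬(¬q ∨ ¬r).
    ¬(¬q ∨ ¬r): α-rule — add ¬¬q, ¬¬r.
    ○ open, literals {q=true, r=true}.
  branch 2 (add (((r → q) ∨ p) ↔ (p ↔ p))):
    (((r → q) ∨ p) ↔ (p ↔ p)): β-rule — branch into ((r → q) ∨ p), (p ↔ p)  //  ¬((r → q) ∨ p), ¬(p ↔ p).
      branch 2.1 (add ((r → q) ∨ p), (p ↔ p)):
        ((r → q) ∨ p): β-rule — branch into (r → q)  //  p.
          branch 2.1.1 (add (r → q)):
            (p ↔ p): β-rule — branch into p, p  //  ¬p, ¬p.
              branch 2.1.1.1 (add p, p):
                (r → q): β-rule — branch into ¬r  //  q.
                  branch 2.1.1.1.1 (add ¬r):
                    × closes — contains both r and ¬r.
                  branch 2.1.1.1.2 (add q):
                    ○ open, literals {p=true, q=true, r=true}.
              branch 2.1.1.2 (add ¬p, ¬p):
                (r → q): β-rule — branch into ¬r  //  q.
                  branch 2.1.1.2.1 (add ¬r):
                    × closes — contains both r and ¬r.
                  branch 2.1.1.2.2 (add q):
                    ○ open, literals {p=false, q=true, r=true}.
          branch 2.1.2 (add p):
            (p ↔ p): β-rule — branch into p, p  //  ¬p, ¬p.
              branch 2.1.2.1 (add p, p):
                ○ open, literals {p=true, r=true}.
              branch 2.1.2.2 (add ¬p, ¬p):
                × closes — contains both p and ¬p.
      branch 2.2 (add ¬((r → q) ∨ p), ¬(p ↔ p)):
        ¬((r → q) ∨ p): α-rule — add ¬(r → q), ¬p.
        ¬(r → q): α-rule — add r, ¬q.
        ¬(p ↔ p): β-rule — branch into p, ¬p  //  ¬p, p.
          branch 2.2.1 (add p, ¬p):
            × closes — contains both p and ¬p.
          branch 2.2.2 (add ¬p, p):
            × closes — contains both p and ¬p.
5 branches closed, 4 open.
Each open branch fixes some atoms; the unmentioned ones are free. Counting distinct full assignments: branch {q=true, r=true} (p, s) contributes 4 new; branch {p=true, q=true, r=true} (s) contributes 0 new; branch {p=false, q=true, r=true} (s) contributes 0 new; branch {p=true, r=true} (q, s) contributes 2 new. Total: 6.

6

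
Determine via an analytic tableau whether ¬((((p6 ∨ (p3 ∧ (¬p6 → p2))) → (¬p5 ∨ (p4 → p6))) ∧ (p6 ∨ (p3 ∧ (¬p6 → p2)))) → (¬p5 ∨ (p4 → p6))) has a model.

Unsatisfiable

Initial set: {¬((((p6 ∨ (p3 ∧ (¬p6 → p2))) → (¬p5 ∨ (p4 → p6))) ∧ (p6 ∨ (p3 ∧ (¬p6 → p2)))) → (¬p5 ∨ (p4 → p6)))}.
¬((((p6 ∨ (p3 ∧ (¬p6 → p2))) → (¬p5 ∨ (p4 → p6))) ∧ (p6 ∨ (p3 ∧ (¬p6 → p2)))) → (¬p5 ∨ (p4 → p6))): α-rule — add (((p6 ∨ (p3 ∧ (¬p6 → p2))) → (¬p5 ∨ (p4 → p6))) ∧ (p6 ∨ (p3 ∧ (¬p6 → p2)))), ¬(¬p5 ∨ (p4 → p6)).
(((p6 ∨ (p3 ∧ (¬p6 → p2))) → (¬p5 ∨ (p4 → p6))) ∧ (p6 ∨ (p3 ∧ (¬p6 → p2)))): α-rule — add ((p6 ∨ (p3 ∧ (¬p6 → p2))) → (¬p5 ∨ (p4 → p6))), (p6 ∨ (p3 ∧ (¬p6 → p2))).
¬(¬p5 ∨ (p4 → p6)): α-rule — add ¬¬p5, ¬(p4 → p6).
¬(p4 → p6): α-rule — add p4, ¬p6.
((p6 ∨ (p3 ∧ (¬p6 → p2))) → (¬p5 ∨ (p4 → p6))): β-rule — branch into ¬(p6 ∨ (p3 ∧ (¬p6 → p2)))  //  (¬p5 ∨ (p4 → p6)).
  branch 1 (add ¬(p6 ∨ (p3 ∧ (¬p6 → p2)))):
    ¬(p6 ∨ (p3 ∧ (¬p6 → p2))): α-rule — add ¬p6, ¬(p3 ∧ (¬p6 → p2)).
    (p6 ∨ (p3 ∧ (¬p6 → p2))): β-rule — branch into p6  //  (p3 ∧ (¬p6 → p2)).
      branch 1.1 (add p6):
        × closes — contains both p6 and ¬p6.
      branch 1.2 (add (p3 ∧ (¬p6 → p2))):
        (p3 ∧ (¬p6 → p2)): α-rule — add p3, (¬p6 → p2).
        ¬(p3 ∧ (¬p6 → p2)): β-rule — branch into ¬p3  //  ¬(¬p6 → p2).
          branch 1.2.1 (add ¬p3):
            × closes — contains both p3 and ¬p3.
          branch 1.2.2 (add ¬(¬p6 → p2)):
            ¬(¬p6 → p2): α-rule — add ¬p6, ¬p2.
            (¬p6 → p2): β-rule — branch into ¬¬p6  //  p2.
              branch 1.2.2.1 (add ¬¬p6):
                × closes — contains both p6 and ¬p6.
              branch 1.2.2.2 (add p2):
                × closes — contains both p2 and ¬p2.
  branch 2 (add (¬p5 ∨ (p4 → p6))):
    (p6 ∨ (p3 ∧ (¬p6 → p2))): β-rule — branch into p6  //  (p3 ∧ (¬p6 → p2)).
      branch 2.1 (add p6):
        × closes — contains both p6 and ¬p6.
      branch 2.2 (add (p3 ∧ (¬p6 → p2))):
        (p3 ∧ (¬p6 → p2)): α-rule — add p3, (¬p6 → p2).
        (¬p5 ∨ (p4 → p6)): β-rule — branch into ¬p5  //  (p4 → p6).
          branch 2.2.1 (add ¬p5):
            × closes — contains both p5 and ¬p5.
          branch 2.2.2 (add (p4 → p6)):
            (¬p6 → p2): β-rule — branch into ¬¬p6  //  p2.
              branch 2.2.2.1 (add ¬¬p6):
                × closes — contains both p6 and ¬p6.
              branch 2.2.2.2 (add p2):
                (p4 → p6): β-rule — branch into ¬p4  //  p6.
                  branch 2.2.2.2.1 (add ¬p4):
                    × closes — contains both p4 and ¬p4.
                  branch 2.2.2.2.2 (add p6):
                    × closes — contains both p6 and ¬p6.
All 9 branches close.
Every branch closed; the formula is unsatisfiable.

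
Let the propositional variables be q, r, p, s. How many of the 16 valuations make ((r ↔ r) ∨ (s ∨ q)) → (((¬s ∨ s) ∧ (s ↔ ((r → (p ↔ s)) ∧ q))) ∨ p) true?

11

Initial set: {T (((r ↔ r) ∨ (s ∨ q)) → (((¬s ∨ s) ∧ (s ↔ ((r → (p ↔ s)) ∧ q))) ∨ p))}.
T (((r ↔ r) ∨ (s ∨ q)) → (((¬s ∨ s) ∧ (s ↔ ((r → (p ↔ s)) ∧ q))) ∨ p)): β-rule — branch into F ((r ↔ r) ∨ (s ∨ q))  //  T (((¬s ∨ s) ∧ (s ↔ ((r → (p ↔ s)) ∧ q))) ∨ p).
  branch 1 (add F ((r ↔ r) ∨ (s ∨ q))):
    F ((r ↔ r) ∨ (s ∨ q)): α-rule — add F (r ↔ r), F (s ∨ q).
    F (s ∨ q): α-rule — add F s, F q.
    F (r ↔ r): β-rule — branch into T r, F r  //  F r, T r.
      branch 1.1 (add T r, F r):
        × closes — contains both r and ¬r.
      branch 1.2 (add F r, T r):
        × closes — contains both r and ¬r.
  branch 2 (add T (((¬s ∨ s) ∧ (s ↔ ((r → (p ↔ s)) ∧ q))) ∨ p)):
    T (((¬s ∨ s) ∧ (s ↔ ((r → (p ↔ s)) ∧ q))) ∨ p): β-rule — branch into T ((¬s ∨ s) ∧ (s ↔ ((r → (p ↔ s)) ∧ q)))  //  T p.
      branch 2.1 (add T ((¬s ∨ s) ∧ (s ↔ ((r → (p ↔ s)) ∧ q)))):
        T ((¬s ∨ s) ∧ (s ↔ ((r → (p ↔ s)) ∧ q))): α-rule — add T (¬s ∨ s), T (s ↔ ((r → (p ↔ s)) ∧ q)).
        T (¬s ∨ s): β-rule — branch into T ¬s  //  T s.
          branch 2.1.1 (add T ¬s):
            T (s ↔ ((r → (p ↔ s)) ∧ q)): β-rule — branch into T s, T ((r → (p ↔ s)) ∧ q)  //  F s, F ((r → (p ↔ s)) ∧ q).
              branch 2.1.1.1 (add T s, T ((r → (p ↔ s)) ∧ q)):
                × closes — contains both s and ¬s.
              branch 2.1.1.2 (add F s, F ((r → (p ↔ s)) ∧ q)):
                F ((r → (p ↔ s)) ∧ q): β-rule — branch into F (r → (p ↔ s))  //  F q.
                  branch 2.1.1.2.1 (add F (r → (p ↔ s))):
                    F (r → (p ↔ s)): α-rule — add T r, F (p ↔ s).
                    F (p ↔ s): β-rule — branch into T p, F s  //  F p, T s.
                      branch 2.1.1.2.1.1 (add T p, F s):
                        ○ open, literals {p=1, r=1, s=0}.
                      branch 2.1.1.2.1.2 (add F p, T s):
                        × closes — contains both s and ¬s.
                  branch 2.1.1.2.2 (add F q):
                    ○ open, literals {q=0, s=0}.
          branch 2.1.2 (add T s):
            T (s ↔ ((r → (p ↔ s)) ∧ q)): β-rule — branch into T s, T ((r → (p ↔ s)) ∧ q)  //  F s, F ((r → (p ↔ s)) ∧ q).
              branch 2.1.2.1 (add T s, T ((r → (p ↔ s)) ∧ q)):
                T ((r → (p ↔ s)) ∧ q): α-rule — add T (r → (p ↔ s)), T q.
                T (r → (p ↔ s)): β-rule — branch into F r  //  T (p ↔ s).
                  branch 2.1.2.1.1 (add F r):
                    ○ open, literals {q=1, r=0, s=1}.
                  branch 2.1.2.1.2 (add T (p ↔ s)):
                    T (p ↔ s): β-rule — branch into T p, T s  //  F p, F s.
                      branch 2.1.2.1.2.1 (add T p, T s):
                        ○ open, literals {p=1, q=1, s=1}.
                      branch 2.1.2.1.2.2 (add F p, F s):
                        × closes — contains both s and ¬s.
              branch 2.1.2.2 (add F s, F ((r → (p ↔ s)) ∧ q)):
                × closes — contains both s and ¬s.
      branch 2.2 (add T p):
        ○ open, literals {p=1}.
6 branches closed, 5 open.
Each open branch fixes some atoms; the unmentioned ones are free. Counting distinct full assignments: branch {p=1, r=1, s=0} (q) contributes 2 new; branch {q=0, s=0} (r, p) contributes 3 new; branch {q=1, r=0, s=1} (p) contributes 2 new; branch {p=1, q=1, s=1} (r) contributes 1 new; branch {p=1} (q, r, s) contributes 3 new. Total: 11.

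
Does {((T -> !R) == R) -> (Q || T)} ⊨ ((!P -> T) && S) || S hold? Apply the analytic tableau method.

Initial set: {T (((T -> !R) == R) -> (Q || T)); F (((!P -> T) && S) || S)}.
F (((!P -> T) && S) || S): α-rule — add F ((!P -> T) && S), F S.
T (((T -> !R) == R) -> (Q || T)): β-rule — branch into F ((T -> !R) == R)  //  T (Q || T).
  branch 1 (add F ((T -> !R) == R)):
    F ((!P -> T) && S): β-rule — branch into F (!P -> T)  //  F S.
      branch 1.1 (add F (!P -> T)):
        F (!P -> T): α-rule — add T !P, F T.
        F ((T -> !R) == R): β-rule — branch into T (T -> !R), F R  //  F (T -> !R), T R.
          branch 1.1.1 (add T (T -> !R), F R):
            T (T -> !R): β-rule — branch into F T  //  T !R.
              branch 1.1.1.1 (add F T):
                ○ open, literals {P=F, R=F, S=F, T=F}.
              branch 1.1.1.2 (add T !R):
                ○ open, literals {P=F, R=F, S=F, T=F}.
          branch 1.1.2 (add F (T -> !R), T R):
            F (T -> !R): α-rule — add T T, F !R.
            × closes — contains both T and !T.
      branch 1.2 (add F S):
        F ((T -> !R) == R): β-rule — branch into T (T -> !R), F R  //  F (T -> !R), T R.
          branch 1.2.1 (add T (T -> !R), F R):
            T (T -> !R): β-rule — branch into F T  //  T !R.
              branch 1.2.1.1 (add F T):
                ○ open, literals {R=F, S=F, T=F}.
              branch 1.2.1.2 (add T !R):
                ○ open, literals {R=F, S=F}.
          branch 1.2.2 (add F (T -> !R), T R):
            F (T -> !R): α-rule — add T T, F !R.
            ○ open, literals {R=T, S=F, T=T}.
  branch 2 (add T (Q || T)):
    F ((!P -> T) && S): β-rule — branch into F (!P -> T)  //  F S.
      branch 2.1 (add F (!P -> T)):
        F (!P -> T): α-rule — add T !P, F T.
        T (Q || T): β-rule — branch into T Q  //  T T.
          branch 2.1.1 (add T Q):
            ○ open, literals {P=F, Q=T, S=F, T=F}.
          branch 2.1.2 (add T T):
            × closes — contains both T and !T.
      branch 2.2 (add F S):
        T (Q || T): β-rule — branch into T Q  //  T T.
          branch 2.2.1 (add T Q):
            ○ open, literals {Q=T, S=F}.
          branch 2.2.2 (add T T):
            ○ open, literals {S=F, T=T}.
2 branches closed, 8 open.
An open branch gives a countermodel: P=F, R=F, S=F, T=F (unmentioned atoms arbitrary); the premises hold there but the conclusion fails.

No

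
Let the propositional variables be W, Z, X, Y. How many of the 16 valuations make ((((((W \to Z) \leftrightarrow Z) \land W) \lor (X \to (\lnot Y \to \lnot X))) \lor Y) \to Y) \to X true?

Initial set: {(((((((W \to Z) \leftrightarrow Z) \land W) \lor (X \to (\lnot Y \to \lnot X))) \lor Y) \to Y) \to X)}.
(((((((W \to Z) \leftrightarrow Z) \land W) \lor (X \to (\lnot Y \to \lnot X))) \lor Y) \to Y) \to X): β-rule — branch into \lnot ((((((W \to Z) \leftrightarrow Z) \land W) \lor (X \to (\lnot Y \to \lnot X))) \lor Y) \to Y)  //  X.
  branch 1 (add \lnot ((((((W \to Z) \leftrightarrow Z) \land W) \lor (X \to (\lnot Y \to \lnot X))) \lor Y) \to Y)):
    \lnot ((((((W \to Z) \leftrightarrow Z) \land W) \lor (X \to (\lnot Y \to \lnot X))) \lor Y) \to Y): α-rule — add (((((W \to Z) \leftrightarrow Z) \land W) \lor (X \to (\lnot Y \to \lnot X))) \lor Y), \lnot Y.
    (((((W \to Z) \leftrightarrow Z) \land W) \lor (X \to (\lnot Y \to \lnot X))) \lor Y): β-rule — branch into ((((W \to Z) \leftrightarrow Z) \land W) \lor (X \to (\lnot Y \to \lnot X)))  //  Y.
      branch 1.1 (add ((((W \to Z) \leftrightarrow Z) \land W) \lor (X \to (\lnot Y \to \lnot X)))):
        ((((W \to Z) \leftrightarrow Z) \land W) \lor (X \to (\lnot Y \to \lnot X))): β-rule — branch into (((W \to Z) \leftrightarrow Z) \land W)  //  (X \to (\lnot Y \to \lnot X)).
          branch 1.1.1 (add (((W \to Z) \leftrightarrow Z) \land W)):
            (((W \to Z) \leftrightarrow Z) \land W): α-rule — add ((W \to Z) \leftrightarrow Z), W.
            ((W \to Z) \leftrightarrow Z): β-rule — branch into (W \to Z), Z  //  \lnot (W \to Z), \lnot Z.
              branch 1.1.1.1 (add (W \to Z), Z):
                (W \to Z): β-rule — branch into \lnot W  //  Z.
                  branch 1.1.1.1.1 (add \lnot W):
                    × closes — contains both W and \lnot W.
                  branch 1.1.1.1.2 (add Z):
                    ○ open, literals {W=1, Y=0, Z=1}.
              branch 1.1.1.2 (add \lnot (W \to Z), \lnot Z):
                \lnot (W \to Z): α-rule — add W, \lnot Z.
                ○ open, literals {W=1, Y=0, Z=0}.
          branch 1.1.2 (add (X \to (\lnot Y \to \lnot X))):
            (X \to (\lnot Y \to \lnot X)): β-rule — branch into \lnot X  //  (\lnot Y \to \lnot X).
              branch 1.1.2.1 (add \lnot X):
                ○ open, literals {X=0, Y=0}.
              branch 1.1.2.2 (add (\lnot Y \to \lnot X)):
                (\lnot Y \to \lnot X): β-rule — branch into \lnot \lnot Y  //  \lnot X.
                  branch 1.1.2.2.1 (add \lnot \lnot Y):
                    × closes — contains both Y and \lnot Y.
                  branch 1.1.2.2.2 (add \lnot X):
                    ○ open, literals {X=0, Y=0}.
      branch 1.2 (add Y):
        × closes — contains both Y and \lnot Y.
  branch 2 (add X):
    ○ open, literals {X=1}.
3 branches closed, 5 open.
Each open branch fixes some atoms; the unmentioned ones are free. Counting distinct full assignments: branch {W=1, Y=0, Z=1} (X) contributes 2 new; branch {W=1, Y=0, Z=0} (X) contributes 2 new; branch {X=0, Y=0} (W, Z) contributes 2 new; branch {X=0, Y=0} (W, Z) contributes 0 new; branch {X=1} (W, Z, Y) contributes 6 new. Total: 12.

12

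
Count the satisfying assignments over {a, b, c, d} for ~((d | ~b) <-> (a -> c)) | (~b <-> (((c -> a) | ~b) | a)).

Initial set: {(~((d | ~b) <-> (a -> c)) | (~b <-> (((c -> a) | ~b) | a)))}.
(~((d | ~b) <-> (a -> c)) | (~b <-> (((c -> a) | ~b) | a))): β-rule — branch into ~((d | ~b) <-> (a -> c))  //  (~b <-> (((c -> a) | ~b) | a)).
  branch 1 (add ~((d | ~b) <-> (a -> c))):
    ~((d | ~b) <-> (a -> c)): β-rule — branch into (d | ~b), ~(a -> c)  //  ~(d | ~b), (a -> c).
      branch 1.1 (add (d | ~b), ~(a -> c)):
        ~(a -> c): α-rule — add a, ~c.
        (d | ~b): β-rule — branch into d  //  ~b.
          branch 1.1.1 (add d):
            ○ open, literals {a=T, c=F, d=T}.
          branch 1.1.2 (add ~b):
            ○ open, literals {a=T, b=F, c=F}.
      branch 1.2 (add ~(d | ~b), (a -> c)):
        ~(d | ~b): α-rule — add ~d, ~~b.
        (a -> c): β-rule — branch into ~a  //  c.
          branch 1.2.1 (add ~a):
            ○ open, literals {a=F, b=T, d=F}.
          branch 1.2.2 (add c):
            ○ open, literals {b=T, c=T, d=F}.
  branch 2 (add (~b <-> (((c -> a) | ~b) | a))):
    (~b <-> (((c -> a) | ~b) | a)): β-rule — branch into ~b, (((c -> a) | ~b) | a)  //  ~~b, ~(((c -> a) | ~b) | a).
      branch 2.1 (add ~b, (((c -> a) | ~b) | a)):
        (((c -> a) | ~b) | a): β-rule — branch into ((c -> a) | ~b)  //  a.
          branch 2.1.1 (add ((c -> a) | ~b)):
            ((c -> a) | ~b): β-rule — branch into (c -> a)  //  ~b.
              branch 2.1.1.1 (add (c -> a)):
                (c -> a): β-rule — branch into ~c  //  a.
                  branch 2.1.1.1.1 (add ~c):
                    ○ open, literals {b=F, c=F}.
                  branch 2.1.1.1.2 (add a):
                    ○ open, literals {a=T, b=F}.
              branch 2.1.1.2 (add ~b):
                ○ open, literals {b=F}.
          branch 2.1.2 (add a):
            ○ open, literals {a=T, b=F}.
      branch 2.2 (add ~~b, ~(((c -> a) | ~b) | a)):
        ~(((c -> a) | ~b) | a): α-rule — add ~((c -> a) | ~b), ~a.
        ~((c -> a) | ~b): α-rule — add ~(c -> a), ~~b.
        ~(c -> a): α-rule — add c, ~a.
        ○ open, literals {a=F, b=T, c=T}.
0 branches closed, 9 open.
Each open branch fixes some atoms; the unmentioned ones are free. Counting distinct full assignments: branch {a=T, c=F, d=T} (b) contributes 2 new; branch {a=T, b=F, c=F} (d) contributes 1 new; branch {a=F, b=T, d=F} (c) contributes 2 new; branch {b=T, c=T, d=F} (a) contributes 1 new; branch {b=F, c=F} (a, d) contributes 2 new; branch {a=T, b=F} (c, d) contributes 2 new; branch {b=F} (a, c, d) contributes 2 new; branch {a=T, b=F} (c, d) contributes 0 new; branch {a=F, b=T, c=T} (d) contributes 1 new. Total: 13.

13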